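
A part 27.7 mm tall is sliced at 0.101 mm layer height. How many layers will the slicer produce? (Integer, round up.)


Layers = ceil(27.7/0.101) = 275


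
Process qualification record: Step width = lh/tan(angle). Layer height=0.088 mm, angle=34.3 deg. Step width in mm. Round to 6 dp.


step = 0.088 / tan(34.3) = 0.129003 mm


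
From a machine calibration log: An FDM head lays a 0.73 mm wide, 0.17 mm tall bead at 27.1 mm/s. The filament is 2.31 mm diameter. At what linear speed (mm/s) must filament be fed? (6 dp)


Q = 0.73 * 0.17 * 27.1 = 3.36311 mm^3/s
A_fil = pi*(2.31/2)^2 = 4.19096314 mm^2
v_feed = 3.36311 / 4.19096314 = 0.802467 mm/s


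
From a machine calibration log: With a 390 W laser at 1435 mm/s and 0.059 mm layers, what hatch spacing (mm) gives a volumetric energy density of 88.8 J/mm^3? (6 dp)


h = 390 / (88.8*1435*0.059) = 0.051874 mm


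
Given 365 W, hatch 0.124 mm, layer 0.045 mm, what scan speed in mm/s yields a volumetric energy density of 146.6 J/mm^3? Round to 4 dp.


v = 365 / (146.6*0.124*0.045) = 446.195 mm/s


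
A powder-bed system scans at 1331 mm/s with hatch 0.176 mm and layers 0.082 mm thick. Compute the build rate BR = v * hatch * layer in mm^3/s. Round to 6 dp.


Rate = 1331 * 0.176 * 0.082 = 19.208992 mm^3/s


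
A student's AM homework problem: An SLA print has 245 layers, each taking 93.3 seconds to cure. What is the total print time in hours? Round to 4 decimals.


t = 245 * 93.3 / 3600 = 6.3496 hrs


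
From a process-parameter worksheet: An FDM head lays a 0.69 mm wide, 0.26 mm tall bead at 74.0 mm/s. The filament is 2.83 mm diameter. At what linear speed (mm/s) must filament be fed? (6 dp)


Q = 0.69 * 0.26 * 74.0 = 13.2756 mm^3/s
A_fil = pi*(2.83/2)^2 = 6.29017535 mm^2
v_feed = 13.2756 / 6.29017535 = 2.110529 mm/s


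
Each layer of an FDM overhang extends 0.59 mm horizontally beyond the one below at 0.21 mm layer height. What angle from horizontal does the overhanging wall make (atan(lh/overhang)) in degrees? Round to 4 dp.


angle = atan(0.21/0.59) = 19.5923 degrees


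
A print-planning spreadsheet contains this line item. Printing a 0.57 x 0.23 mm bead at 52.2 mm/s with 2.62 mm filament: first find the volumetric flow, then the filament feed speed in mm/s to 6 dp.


Q = 0.57 * 0.23 * 52.2 = 6.84342 mm^3/s
A_fil = pi*(2.62/2)^2 = 5.39128715 mm^2
v_feed = 6.84342 / 5.39128715 = 1.269348 mm/s


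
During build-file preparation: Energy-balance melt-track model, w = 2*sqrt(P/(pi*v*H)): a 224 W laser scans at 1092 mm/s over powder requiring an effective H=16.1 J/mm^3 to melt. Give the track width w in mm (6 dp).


w = 2*sqrt(224/(pi*1092*16.1)) = 0.127366 mm


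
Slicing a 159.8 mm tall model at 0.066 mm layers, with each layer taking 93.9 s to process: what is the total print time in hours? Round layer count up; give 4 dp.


Layers = ceil(159.8/0.066) = 2422
t = 2422 * 93.9 / 3600 = 63.1738 hrs


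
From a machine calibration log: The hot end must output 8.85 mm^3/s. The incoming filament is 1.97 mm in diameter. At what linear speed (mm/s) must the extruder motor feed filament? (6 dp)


A = pi*(1.97/2)^2 = 3.048052
v = 8.85 / 3.048052 = 2.903494 mm/s


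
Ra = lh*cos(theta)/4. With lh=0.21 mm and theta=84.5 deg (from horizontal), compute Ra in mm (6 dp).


Ra = 0.21 * cos(84.5) / 4 = 0.005032 mm


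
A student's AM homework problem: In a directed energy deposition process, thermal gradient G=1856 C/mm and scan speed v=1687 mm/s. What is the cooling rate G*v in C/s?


CR = 1856 * 1687 = 3131072 C/s


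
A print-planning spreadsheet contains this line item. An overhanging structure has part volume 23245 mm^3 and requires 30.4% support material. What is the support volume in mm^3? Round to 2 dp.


V_support = 23245 * 0.304 = 7066.48 mm^3


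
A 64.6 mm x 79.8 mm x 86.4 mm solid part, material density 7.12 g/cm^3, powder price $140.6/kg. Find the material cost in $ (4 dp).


V = 64.6 * 79.8 * 86.4 = 445398.912 mm^3 = 445.398912 cm^3
Mass = 445.398912 * 7.12 / 1000 = 3.17124025 kg
Cost = 3.17124025 * 140.6 = 445.8764 $


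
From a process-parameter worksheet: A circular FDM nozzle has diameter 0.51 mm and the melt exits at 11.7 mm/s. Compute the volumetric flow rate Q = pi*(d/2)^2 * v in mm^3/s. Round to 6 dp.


A = pi*(0.51/2)^2 = 0.20428206 mm^2
Q = 0.20428206 * 11.7 = 2.3901 mm^3/s


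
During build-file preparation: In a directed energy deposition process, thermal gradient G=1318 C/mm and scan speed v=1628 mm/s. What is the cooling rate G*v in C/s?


CR = 1318 * 1628 = 2145704 C/s


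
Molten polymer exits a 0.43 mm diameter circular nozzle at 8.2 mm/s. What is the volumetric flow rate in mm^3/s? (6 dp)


A = pi*(0.43/2)^2 = 0.14522012 mm^2
Q = 0.14522012 * 8.2 = 1.190805 mm^3/s


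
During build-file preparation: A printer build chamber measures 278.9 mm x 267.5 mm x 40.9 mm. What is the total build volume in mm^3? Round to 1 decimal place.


V = 278.9 * 267.5 * 40.9 = 3051375.2 mm^3


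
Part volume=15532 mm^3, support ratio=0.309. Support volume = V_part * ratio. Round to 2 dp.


V_support = 15532 * 0.309 = 4799.39 mm^3


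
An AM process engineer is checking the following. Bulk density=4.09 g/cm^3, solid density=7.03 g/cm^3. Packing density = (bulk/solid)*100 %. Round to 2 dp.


Packing = (4.09/7.03)*100 = 58.18 %


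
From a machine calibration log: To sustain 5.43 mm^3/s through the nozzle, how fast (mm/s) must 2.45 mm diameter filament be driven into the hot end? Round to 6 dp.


A = pi*(2.45/2)^2 = 4.714352
v = 5.43 / 4.714352 = 1.151802 mm/s


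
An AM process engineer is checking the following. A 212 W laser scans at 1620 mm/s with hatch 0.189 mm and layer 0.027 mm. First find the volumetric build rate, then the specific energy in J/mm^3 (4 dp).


Build rate = 1620 * 0.189 * 0.027 = 8.26686 mm^3/s
SE = 212 / 8.26686 = 25.6446 J/mm^3


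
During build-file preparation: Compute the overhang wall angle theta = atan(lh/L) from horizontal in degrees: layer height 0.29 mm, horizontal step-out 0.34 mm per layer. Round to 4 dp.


angle = atan(0.29/0.34) = 40.4622 degrees


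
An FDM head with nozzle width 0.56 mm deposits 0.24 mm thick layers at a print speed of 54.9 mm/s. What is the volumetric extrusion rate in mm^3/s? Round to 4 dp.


Rate = 0.56 * 0.24 * 54.9 = 7.3786 mm^3/s


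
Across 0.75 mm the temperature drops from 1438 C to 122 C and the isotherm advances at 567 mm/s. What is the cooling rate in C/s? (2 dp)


G = (1438-122)/0.75 = 1754.66666667 C/mm
CR = 1754.66666667 * 567 = 994896.0 C/s


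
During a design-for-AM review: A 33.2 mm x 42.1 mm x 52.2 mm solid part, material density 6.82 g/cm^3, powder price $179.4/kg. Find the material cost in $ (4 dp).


V = 33.2 * 42.1 * 52.2 = 72960.984 mm^3 = 72.960984 cm^3
Mass = 72.960984 * 6.82 / 1000 = 0.49759391 kg
Cost = 0.49759391 * 179.4 = 89.2683 $


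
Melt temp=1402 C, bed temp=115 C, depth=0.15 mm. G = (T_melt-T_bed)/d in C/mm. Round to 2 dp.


G = (1402-115)/0.15 = 8580.0 C/mm


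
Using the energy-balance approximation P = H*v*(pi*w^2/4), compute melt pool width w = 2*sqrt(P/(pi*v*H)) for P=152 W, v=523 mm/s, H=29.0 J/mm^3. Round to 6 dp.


w = 2*sqrt(152/(pi*523*29.0)) = 0.112961 mm


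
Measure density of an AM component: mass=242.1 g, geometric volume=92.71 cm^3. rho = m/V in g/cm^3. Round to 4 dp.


rho = 242.1 / 92.71 = 2.6114 g/cm^3


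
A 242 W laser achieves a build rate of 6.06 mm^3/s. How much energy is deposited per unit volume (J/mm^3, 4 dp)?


SE = 242 / 6.06 = 39.934 J/mm^3


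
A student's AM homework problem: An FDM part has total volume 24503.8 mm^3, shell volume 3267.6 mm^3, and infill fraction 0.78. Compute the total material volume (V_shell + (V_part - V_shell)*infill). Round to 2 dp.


V_infill = (24503.8 - 3267.6) * 0.78 = 16564.24
V_total = 3267.6 + 16564.24 = 19831.84 mm^3


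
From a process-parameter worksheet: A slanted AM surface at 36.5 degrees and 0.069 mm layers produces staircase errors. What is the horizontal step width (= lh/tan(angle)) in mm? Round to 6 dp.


step = 0.069 / tan(36.5) = 0.093248 mm


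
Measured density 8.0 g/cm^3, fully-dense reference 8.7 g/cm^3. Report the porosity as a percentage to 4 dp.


Porosity = (1-8.0/8.7)*100 = 8.046 %


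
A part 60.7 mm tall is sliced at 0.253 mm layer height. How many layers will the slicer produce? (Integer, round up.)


Layers = ceil(60.7/0.253) = 240


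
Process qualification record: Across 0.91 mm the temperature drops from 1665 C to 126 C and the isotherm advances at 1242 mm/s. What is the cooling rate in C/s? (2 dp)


G = (1665-126)/0.91 = 1691.20879121 C/mm
CR = 1691.20879121 * 1242 = 2100481.32 C/s


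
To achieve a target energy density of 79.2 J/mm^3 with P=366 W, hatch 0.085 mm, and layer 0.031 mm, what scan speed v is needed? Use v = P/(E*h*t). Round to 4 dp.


v = 366 / (79.2*0.085*0.031) = 1753.7807 mm/s


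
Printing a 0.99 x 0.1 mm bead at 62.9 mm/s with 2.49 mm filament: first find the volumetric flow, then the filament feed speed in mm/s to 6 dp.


Q = 0.99 * 0.1 * 62.9 = 6.2271 mm^3/s
A_fil = pi*(2.49/2)^2 = 4.86954715 mm^2
v_feed = 6.2271 / 4.86954715 = 1.278784 mm/s


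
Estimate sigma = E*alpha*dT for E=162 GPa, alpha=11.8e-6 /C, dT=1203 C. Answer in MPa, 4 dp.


sigma = 162*1000 * 11.8e-6 * 1203 = 2299.6548 MPa


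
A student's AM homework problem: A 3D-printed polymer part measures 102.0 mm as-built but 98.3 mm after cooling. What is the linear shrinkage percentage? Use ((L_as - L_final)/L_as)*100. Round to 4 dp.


Shrinkage = ((102.0-98.3)/102.0)*100 = 3.6275 %


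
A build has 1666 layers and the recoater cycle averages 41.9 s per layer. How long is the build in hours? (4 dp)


t = 1666 * 41.9 / 3600 = 19.3904 hrs


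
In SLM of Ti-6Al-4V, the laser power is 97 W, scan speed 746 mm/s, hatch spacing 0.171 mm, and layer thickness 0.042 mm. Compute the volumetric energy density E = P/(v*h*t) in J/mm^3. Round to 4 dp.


E = 97 / (746*0.171*0.042) = 18.1045 J/mm^3


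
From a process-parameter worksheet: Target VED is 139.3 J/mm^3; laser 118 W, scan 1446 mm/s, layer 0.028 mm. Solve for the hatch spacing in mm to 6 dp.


h = 118 / (139.3*1446*0.028) = 0.020922 mm


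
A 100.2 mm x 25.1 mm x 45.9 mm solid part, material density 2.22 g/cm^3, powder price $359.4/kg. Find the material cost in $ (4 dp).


V = 100.2 * 25.1 * 45.9 = 115439.418 mm^3 = 115.439418 cm^3
Mass = 115.439418 * 2.22 / 1000 = 0.25627551 kg
Cost = 0.25627551 * 359.4 = 92.1054 $


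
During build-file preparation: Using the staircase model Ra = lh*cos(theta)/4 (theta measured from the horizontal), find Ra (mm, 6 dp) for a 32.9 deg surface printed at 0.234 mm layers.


Ra = 0.234 * cos(32.9) / 4 = 0.049118 mm


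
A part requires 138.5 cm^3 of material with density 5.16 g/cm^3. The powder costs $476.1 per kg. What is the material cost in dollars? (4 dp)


Mass = 138.5*5.16/1000 = 0.71466 kg
Cost = 0.71466 * 476.1 = 340.2496 $


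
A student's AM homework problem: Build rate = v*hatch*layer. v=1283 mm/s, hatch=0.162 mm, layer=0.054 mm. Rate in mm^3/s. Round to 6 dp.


Rate = 1283 * 0.162 * 0.054 = 11.223684 mm^3/s


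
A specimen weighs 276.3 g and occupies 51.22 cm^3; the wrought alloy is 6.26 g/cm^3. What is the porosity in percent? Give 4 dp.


rho_part = 276.3 / 51.22 = 5.3943772 g/cm^3
Porosity = (1 - 5.3943772/6.26)*100 = 13.8278 %


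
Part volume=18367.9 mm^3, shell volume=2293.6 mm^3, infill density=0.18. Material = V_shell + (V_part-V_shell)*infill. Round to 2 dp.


V_infill = (18367.9 - 2293.6) * 0.18 = 2893.37
V_total = 2293.6 + 2893.37 = 5186.97 mm^3


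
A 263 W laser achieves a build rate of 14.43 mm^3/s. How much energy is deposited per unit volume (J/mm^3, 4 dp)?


SE = 263 / 14.43 = 18.2259 J/mm^3


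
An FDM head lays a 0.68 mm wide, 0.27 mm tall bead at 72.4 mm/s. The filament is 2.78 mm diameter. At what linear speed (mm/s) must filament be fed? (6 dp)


Q = 0.68 * 0.27 * 72.4 = 13.29264 mm^3/s
A_fil = pi*(2.78/2)^2 = 6.06987117 mm^2
v_feed = 13.29264 / 6.06987117 = 2.189938 mm/s


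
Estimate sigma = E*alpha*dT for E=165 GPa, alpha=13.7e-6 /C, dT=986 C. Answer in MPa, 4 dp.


sigma = 165*1000 * 13.7e-6 * 986 = 2228.853 MPa


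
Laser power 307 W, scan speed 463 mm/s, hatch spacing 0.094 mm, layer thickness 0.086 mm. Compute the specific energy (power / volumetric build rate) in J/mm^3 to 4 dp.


Build rate = 463 * 0.094 * 0.086 = 3.742892 mm^3/s
SE = 307 / 3.742892 = 82.0221 J/mm^3


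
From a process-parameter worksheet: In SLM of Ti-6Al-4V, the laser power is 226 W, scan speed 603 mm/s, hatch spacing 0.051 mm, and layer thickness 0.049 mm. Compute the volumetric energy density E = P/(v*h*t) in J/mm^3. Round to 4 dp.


E = 226 / (603*0.051*0.049) = 149.9771 J/mm^3


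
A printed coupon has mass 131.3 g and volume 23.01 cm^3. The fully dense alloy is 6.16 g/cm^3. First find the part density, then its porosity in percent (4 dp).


rho_part = 131.3 / 23.01 = 5.70621469 g/cm^3
Porosity = (1 - 5.70621469/6.16)*100 = 7.3666 %


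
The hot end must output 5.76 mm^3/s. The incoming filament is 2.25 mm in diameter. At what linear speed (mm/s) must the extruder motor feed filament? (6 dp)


A = pi*(2.25/2)^2 = 3.976078
v = 5.76 / 3.976078 = 1.448664 mm/s


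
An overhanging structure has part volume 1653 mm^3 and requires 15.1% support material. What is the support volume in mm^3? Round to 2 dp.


V_support = 1653 * 0.151 = 249.6 mm^3


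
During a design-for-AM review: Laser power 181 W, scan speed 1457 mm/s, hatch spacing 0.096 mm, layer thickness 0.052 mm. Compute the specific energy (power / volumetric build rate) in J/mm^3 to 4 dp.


Build rate = 1457 * 0.096 * 0.052 = 7.273344 mm^3/s
SE = 181 / 7.273344 = 24.8854 J/mm^3


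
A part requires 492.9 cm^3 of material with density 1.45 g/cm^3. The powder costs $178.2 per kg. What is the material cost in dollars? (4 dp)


Mass = 492.9*1.45/1000 = 0.714705 kg
Cost = 0.714705 * 178.2 = 127.3604 $


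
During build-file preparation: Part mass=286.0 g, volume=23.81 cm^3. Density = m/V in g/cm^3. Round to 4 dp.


rho = 286.0 / 23.81 = 12.0118 g/cm^3


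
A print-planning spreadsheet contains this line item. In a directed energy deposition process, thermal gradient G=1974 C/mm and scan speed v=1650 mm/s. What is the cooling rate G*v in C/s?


CR = 1974 * 1650 = 3257100 C/s


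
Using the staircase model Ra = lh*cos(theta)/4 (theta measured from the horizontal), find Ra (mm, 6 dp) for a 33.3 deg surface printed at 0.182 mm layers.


Ra = 0.182 * cos(33.3) / 4 = 0.038029 mm


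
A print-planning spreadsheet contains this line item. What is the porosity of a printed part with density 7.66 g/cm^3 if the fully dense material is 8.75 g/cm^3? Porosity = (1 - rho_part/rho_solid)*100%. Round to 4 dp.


Porosity = (1-7.66/8.75)*100 = 12.4571 %


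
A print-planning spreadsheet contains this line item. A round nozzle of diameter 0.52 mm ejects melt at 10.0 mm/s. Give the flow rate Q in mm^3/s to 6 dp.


A = pi*(0.52/2)^2 = 0.21237166 mm^2
Q = 0.21237166 * 10.0 = 2.123717 mm^3/s


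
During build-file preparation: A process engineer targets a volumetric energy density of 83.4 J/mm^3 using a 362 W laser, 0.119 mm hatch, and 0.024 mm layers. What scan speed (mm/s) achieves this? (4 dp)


v = 362 / (83.4*0.119*0.024) = 1519.7926 mm/s


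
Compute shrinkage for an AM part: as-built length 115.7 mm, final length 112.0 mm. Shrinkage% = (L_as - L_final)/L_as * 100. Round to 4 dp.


Shrinkage = ((115.7-112.0)/115.7)*100 = 3.1979 %


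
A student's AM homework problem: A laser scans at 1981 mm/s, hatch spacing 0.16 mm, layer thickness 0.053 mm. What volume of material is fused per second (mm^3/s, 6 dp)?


Rate = 1981 * 0.16 * 0.053 = 16.79888 mm^3/s


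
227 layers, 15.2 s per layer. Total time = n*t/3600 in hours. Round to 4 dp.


t = 227 * 15.2 / 3600 = 0.9584 hrs


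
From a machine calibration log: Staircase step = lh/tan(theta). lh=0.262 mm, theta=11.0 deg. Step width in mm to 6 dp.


step = 0.262 / tan(11.0) = 1.347873 mm


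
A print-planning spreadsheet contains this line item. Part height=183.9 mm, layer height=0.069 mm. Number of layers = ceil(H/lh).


Layers = ceil(183.9/0.069) = 2666


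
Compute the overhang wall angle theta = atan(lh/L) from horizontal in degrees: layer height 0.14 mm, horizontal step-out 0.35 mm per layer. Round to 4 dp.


angle = atan(0.14/0.35) = 21.8014 degrees


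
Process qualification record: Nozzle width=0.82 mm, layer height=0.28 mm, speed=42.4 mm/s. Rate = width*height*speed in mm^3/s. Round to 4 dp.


Rate = 0.82 * 0.28 * 42.4 = 9.735 mm^3/s


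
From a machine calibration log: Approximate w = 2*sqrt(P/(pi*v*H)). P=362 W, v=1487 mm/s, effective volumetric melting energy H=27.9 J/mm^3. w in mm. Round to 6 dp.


w = 2*sqrt(362/(pi*1487*27.9)) = 0.105403 mm


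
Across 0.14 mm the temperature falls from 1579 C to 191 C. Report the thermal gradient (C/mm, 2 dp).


G = (1579-191)/0.14 = 9914.29 C/mm


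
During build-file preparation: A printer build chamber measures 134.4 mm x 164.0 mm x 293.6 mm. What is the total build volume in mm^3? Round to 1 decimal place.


V = 134.4 * 164.0 * 293.6 = 6471413.8 mm^3


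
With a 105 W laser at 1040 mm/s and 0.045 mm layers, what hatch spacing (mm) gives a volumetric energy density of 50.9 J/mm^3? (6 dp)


h = 105 / (50.9*1040*0.045) = 0.044078 mm


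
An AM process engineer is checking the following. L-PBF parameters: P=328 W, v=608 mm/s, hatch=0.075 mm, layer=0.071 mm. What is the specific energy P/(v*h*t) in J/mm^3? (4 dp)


Build rate = 608 * 0.075 * 0.071 = 3.2376 mm^3/s
SE = 328 / 3.2376 = 101.3096 J/mm^3


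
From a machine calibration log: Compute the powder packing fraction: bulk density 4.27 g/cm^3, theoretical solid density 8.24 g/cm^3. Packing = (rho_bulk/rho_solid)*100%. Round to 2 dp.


Packing = (4.27/8.24)*100 = 51.82 %


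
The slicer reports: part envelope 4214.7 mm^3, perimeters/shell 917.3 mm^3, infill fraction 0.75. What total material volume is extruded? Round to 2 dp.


V_infill = (4214.7 - 917.3) * 0.75 = 2473.05
V_total = 917.3 + 2473.05 = 3390.35 mm^3


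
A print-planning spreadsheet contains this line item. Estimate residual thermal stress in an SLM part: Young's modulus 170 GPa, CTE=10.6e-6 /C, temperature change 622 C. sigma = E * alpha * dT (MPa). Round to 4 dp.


sigma = 170*1000 * 10.6e-6 * 622 = 1120.844 MPa


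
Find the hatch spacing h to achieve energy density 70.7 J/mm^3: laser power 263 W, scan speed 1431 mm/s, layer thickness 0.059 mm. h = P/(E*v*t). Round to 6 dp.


h = 263 / (70.7*1431*0.059) = 0.04406 mm


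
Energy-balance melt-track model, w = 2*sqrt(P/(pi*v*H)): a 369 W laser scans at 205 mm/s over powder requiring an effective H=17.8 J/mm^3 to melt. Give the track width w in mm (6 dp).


w = 2*sqrt(369/(pi*205*17.8)) = 0.358824 mm


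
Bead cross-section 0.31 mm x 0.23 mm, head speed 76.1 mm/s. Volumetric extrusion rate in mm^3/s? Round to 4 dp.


Rate = 0.31 * 0.23 * 76.1 = 5.4259 mm^3/s


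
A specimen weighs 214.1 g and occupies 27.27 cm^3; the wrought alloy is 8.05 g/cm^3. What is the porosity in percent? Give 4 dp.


rho_part = 214.1 / 27.27 = 7.85111845 g/cm^3
Porosity = (1 - 7.85111845/8.05)*100 = 2.4706 %


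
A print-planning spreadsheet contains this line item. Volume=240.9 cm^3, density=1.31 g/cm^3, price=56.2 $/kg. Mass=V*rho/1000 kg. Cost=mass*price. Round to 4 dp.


Mass = 240.9*1.31/1000 = 0.315579 kg
Cost = 0.315579 * 56.2 = 17.7355 $


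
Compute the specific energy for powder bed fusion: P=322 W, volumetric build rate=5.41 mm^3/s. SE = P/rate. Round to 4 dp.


SE = 322 / 5.41 = 59.5194 J/mm^3


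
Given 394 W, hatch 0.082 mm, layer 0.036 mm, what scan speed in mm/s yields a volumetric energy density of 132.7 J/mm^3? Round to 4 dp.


v = 394 / (132.7*0.082*0.036) = 1005.7938 mm/s


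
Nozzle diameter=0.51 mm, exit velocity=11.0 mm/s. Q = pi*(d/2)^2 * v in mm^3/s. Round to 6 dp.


A = pi*(0.51/2)^2 = 0.20428206 mm^2
Q = 0.20428206 * 11.0 = 2.247103 mm^3/s


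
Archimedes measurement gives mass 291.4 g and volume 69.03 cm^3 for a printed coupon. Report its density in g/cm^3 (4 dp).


rho = 291.4 / 69.03 = 4.2214 g/cm^3


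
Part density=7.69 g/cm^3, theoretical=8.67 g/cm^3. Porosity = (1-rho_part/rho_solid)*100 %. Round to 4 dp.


Porosity = (1-7.69/8.67)*100 = 11.3033 %


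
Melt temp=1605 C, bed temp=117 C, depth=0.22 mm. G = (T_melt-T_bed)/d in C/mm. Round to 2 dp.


G = (1605-117)/0.22 = 6763.64 C/mm


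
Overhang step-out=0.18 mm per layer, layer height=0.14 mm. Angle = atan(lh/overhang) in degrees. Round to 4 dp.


angle = atan(0.14/0.18) = 37.875 degrees


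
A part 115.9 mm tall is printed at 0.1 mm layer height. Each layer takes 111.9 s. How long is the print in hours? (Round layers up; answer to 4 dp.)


Layers = ceil(115.9/0.1) = 1159
t = 1159 * 111.9 / 3600 = 36.0256 hrs


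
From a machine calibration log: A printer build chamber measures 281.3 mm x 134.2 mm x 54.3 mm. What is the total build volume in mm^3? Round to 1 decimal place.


V = 281.3 * 134.2 * 54.3 = 2049850.0 mm^3


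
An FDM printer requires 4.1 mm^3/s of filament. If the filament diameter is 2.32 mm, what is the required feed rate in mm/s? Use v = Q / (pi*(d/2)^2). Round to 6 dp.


A = pi*(2.32/2)^2 = 4.227327
v = 4.1 / 4.227327 = 0.96988 mm/s


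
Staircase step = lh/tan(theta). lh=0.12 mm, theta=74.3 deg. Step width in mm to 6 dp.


step = 0.12 / tan(74.3) = 0.03373 mm


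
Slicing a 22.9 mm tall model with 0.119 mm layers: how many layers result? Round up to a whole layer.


Layers = ceil(22.9/0.119) = 193


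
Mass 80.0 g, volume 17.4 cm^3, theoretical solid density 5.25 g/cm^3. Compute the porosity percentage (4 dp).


rho_part = 80.0 / 17.4 = 4.59770115 g/cm^3
Porosity = (1 - 4.59770115/5.25)*100 = 12.4247 %


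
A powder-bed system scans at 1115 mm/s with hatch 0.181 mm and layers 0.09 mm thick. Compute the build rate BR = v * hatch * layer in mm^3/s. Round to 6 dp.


Rate = 1115 * 0.181 * 0.09 = 18.16335 mm^3/s


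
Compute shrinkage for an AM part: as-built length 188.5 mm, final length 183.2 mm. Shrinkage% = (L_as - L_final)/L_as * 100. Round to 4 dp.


Shrinkage = ((188.5-183.2)/188.5)*100 = 2.8117 %


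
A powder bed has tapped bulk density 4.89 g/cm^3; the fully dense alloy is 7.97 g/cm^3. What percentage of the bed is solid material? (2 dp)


Packing = (4.89/7.97)*100 = 61.36 %


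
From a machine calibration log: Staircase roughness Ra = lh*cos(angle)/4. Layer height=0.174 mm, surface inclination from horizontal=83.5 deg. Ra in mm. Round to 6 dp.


Ra = 0.174 * cos(83.5) / 4 = 0.004924 mm


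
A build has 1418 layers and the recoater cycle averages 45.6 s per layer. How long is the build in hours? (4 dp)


t = 1418 * 45.6 / 3600 = 17.9613 hrs


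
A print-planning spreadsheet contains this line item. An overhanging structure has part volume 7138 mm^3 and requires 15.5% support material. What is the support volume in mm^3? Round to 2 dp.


V_support = 7138 * 0.155 = 1106.39 mm^3


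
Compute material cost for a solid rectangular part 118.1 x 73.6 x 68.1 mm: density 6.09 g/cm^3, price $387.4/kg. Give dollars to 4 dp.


V = 118.1 * 73.6 * 68.1 = 591936.096 mm^3 = 591.936096 cm^3
Mass = 591.936096 * 6.09 / 1000 = 3.60489082 kg
Cost = 3.60489082 * 387.4 = 1396.5347 $


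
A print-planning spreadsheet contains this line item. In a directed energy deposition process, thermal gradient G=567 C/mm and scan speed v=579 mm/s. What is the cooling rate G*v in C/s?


CR = 567 * 579 = 328293 C/s


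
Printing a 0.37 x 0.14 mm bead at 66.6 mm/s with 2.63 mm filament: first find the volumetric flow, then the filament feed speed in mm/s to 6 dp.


Q = 0.37 * 0.14 * 66.6 = 3.44988 mm^3/s
A_fil = pi*(2.63/2)^2 = 5.43252056 mm^2
v_feed = 3.44988 / 5.43252056 = 0.635042 mm/s


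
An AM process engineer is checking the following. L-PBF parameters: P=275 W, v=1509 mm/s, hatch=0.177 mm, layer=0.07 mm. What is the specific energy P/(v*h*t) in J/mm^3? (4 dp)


Build rate = 1509 * 0.177 * 0.07 = 18.69651 mm^3/s
SE = 275 / 18.69651 = 14.7086 J/mm^3


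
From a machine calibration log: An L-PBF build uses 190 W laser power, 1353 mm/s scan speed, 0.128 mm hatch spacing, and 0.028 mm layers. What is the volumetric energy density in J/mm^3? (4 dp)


E = 190 / (1353*0.128*0.028) = 39.1821 J/mm^3


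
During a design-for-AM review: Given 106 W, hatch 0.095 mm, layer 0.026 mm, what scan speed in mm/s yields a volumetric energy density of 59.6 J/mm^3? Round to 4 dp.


v = 106 / (59.6*0.095*0.026) = 720.05 mm/s


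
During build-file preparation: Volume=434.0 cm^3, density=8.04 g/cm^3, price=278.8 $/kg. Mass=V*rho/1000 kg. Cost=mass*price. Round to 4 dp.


Mass = 434.0*8.04/1000 = 3.48936 kg
Cost = 3.48936 * 278.8 = 972.8336 $


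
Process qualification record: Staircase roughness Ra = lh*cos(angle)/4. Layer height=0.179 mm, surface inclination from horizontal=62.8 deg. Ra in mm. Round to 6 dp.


Ra = 0.179 * cos(62.8) / 4 = 0.020455 mm


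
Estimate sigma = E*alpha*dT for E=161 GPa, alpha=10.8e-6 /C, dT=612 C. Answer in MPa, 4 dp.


sigma = 161*1000 * 10.8e-6 * 612 = 1064.1456 MPa


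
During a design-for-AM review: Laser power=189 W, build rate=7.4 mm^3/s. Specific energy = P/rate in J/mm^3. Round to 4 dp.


SE = 189 / 7.4 = 25.5405 J/mm^3


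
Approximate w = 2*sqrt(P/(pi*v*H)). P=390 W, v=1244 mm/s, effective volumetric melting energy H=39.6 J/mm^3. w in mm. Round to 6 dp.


w = 2*sqrt(390/(pi*1244*39.6)) = 0.100399 mm


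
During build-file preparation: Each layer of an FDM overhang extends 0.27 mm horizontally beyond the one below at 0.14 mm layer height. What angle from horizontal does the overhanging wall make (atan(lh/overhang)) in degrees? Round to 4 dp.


angle = atan(0.14/0.27) = 27.4076 degrees


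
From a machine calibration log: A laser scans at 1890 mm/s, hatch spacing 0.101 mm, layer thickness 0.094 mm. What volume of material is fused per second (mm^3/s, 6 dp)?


Rate = 1890 * 0.101 * 0.094 = 17.94366 mm^3/s


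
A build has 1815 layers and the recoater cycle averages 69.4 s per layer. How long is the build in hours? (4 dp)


t = 1815 * 69.4 / 3600 = 34.9892 hrs


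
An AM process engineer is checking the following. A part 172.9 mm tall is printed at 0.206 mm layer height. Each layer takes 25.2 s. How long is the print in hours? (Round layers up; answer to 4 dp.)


Layers = ceil(172.9/0.206) = 840
t = 840 * 25.2 / 3600 = 5.88 hrs


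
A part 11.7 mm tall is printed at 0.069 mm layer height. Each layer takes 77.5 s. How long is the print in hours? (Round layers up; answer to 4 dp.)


Layers = ceil(11.7/0.069) = 170
t = 170 * 77.5 / 3600 = 3.6597 hrs


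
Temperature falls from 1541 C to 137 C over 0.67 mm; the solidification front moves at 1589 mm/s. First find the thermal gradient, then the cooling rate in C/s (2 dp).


G = (1541-137)/0.67 = 2095.52238806 C/mm
CR = 2095.52238806 * 1589 = 3329785.07 C/s


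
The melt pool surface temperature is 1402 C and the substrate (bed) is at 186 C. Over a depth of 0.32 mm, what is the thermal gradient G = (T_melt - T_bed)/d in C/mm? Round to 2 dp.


G = (1402-186)/0.32 = 3800.0 C/mm


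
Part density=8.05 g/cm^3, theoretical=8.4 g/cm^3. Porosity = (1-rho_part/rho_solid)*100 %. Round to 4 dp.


Porosity = (1-8.05/8.4)*100 = 4.1667 %


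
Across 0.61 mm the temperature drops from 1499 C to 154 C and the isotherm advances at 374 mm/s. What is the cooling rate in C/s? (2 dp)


G = (1499-154)/0.61 = 2204.91803279 C/mm
CR = 2204.91803279 * 374 = 824639.34 C/s


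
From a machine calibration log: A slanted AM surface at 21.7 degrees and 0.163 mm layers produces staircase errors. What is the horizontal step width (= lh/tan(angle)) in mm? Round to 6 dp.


step = 0.163 / tan(21.7) = 0.409601 mm


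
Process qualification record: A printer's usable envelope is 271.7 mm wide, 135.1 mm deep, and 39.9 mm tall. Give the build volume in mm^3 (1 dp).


V = 271.7 * 135.1 * 39.9 = 1464596.1 mm^3


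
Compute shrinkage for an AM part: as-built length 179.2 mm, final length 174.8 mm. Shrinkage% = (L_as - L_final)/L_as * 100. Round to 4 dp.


Shrinkage = ((179.2-174.8)/179.2)*100 = 2.4554 %


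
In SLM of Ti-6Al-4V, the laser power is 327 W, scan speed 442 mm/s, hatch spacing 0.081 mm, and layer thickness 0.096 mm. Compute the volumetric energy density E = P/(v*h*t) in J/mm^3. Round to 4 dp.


E = 327 / (442*0.081*0.096) = 95.1413 J/mm^3


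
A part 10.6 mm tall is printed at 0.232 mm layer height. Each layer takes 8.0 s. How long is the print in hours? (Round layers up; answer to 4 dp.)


Layers = ceil(10.6/0.232) = 46
t = 46 * 8.0 / 3600 = 0.1022 hrs


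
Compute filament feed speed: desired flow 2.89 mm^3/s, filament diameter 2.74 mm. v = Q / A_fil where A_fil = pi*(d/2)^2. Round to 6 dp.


A = pi*(2.74/2)^2 = 5.896455
v = 2.89 / 5.896455 = 0.490125 mm/s


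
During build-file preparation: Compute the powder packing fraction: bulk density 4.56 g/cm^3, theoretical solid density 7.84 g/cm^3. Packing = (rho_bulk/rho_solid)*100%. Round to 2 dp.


Packing = (4.56/7.84)*100 = 58.16 %


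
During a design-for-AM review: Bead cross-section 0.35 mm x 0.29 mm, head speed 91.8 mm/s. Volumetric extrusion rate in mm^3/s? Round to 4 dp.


Rate = 0.35 * 0.29 * 91.8 = 9.3177 mm^3/s


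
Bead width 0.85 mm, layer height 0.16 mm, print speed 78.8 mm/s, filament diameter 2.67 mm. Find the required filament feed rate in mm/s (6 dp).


Q = 0.85 * 0.16 * 78.8 = 10.7168 mm^3/s
A_fil = pi*(2.67/2)^2 = 5.59902497 mm^2
v_feed = 10.7168 / 5.59902497 = 1.914048 mm/s


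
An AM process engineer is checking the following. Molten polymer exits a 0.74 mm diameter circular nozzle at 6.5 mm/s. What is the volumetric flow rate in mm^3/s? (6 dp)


A = pi*(0.74/2)^2 = 0.43008403 mm^2
Q = 0.43008403 * 6.5 = 2.795546 mm^3/s


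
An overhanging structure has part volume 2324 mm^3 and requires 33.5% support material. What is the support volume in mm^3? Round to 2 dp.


V_support = 2324 * 0.335 = 778.54 mm^3


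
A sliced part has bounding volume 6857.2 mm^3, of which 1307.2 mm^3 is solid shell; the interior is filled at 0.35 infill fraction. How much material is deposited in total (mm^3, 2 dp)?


V_infill = (6857.2 - 1307.2) * 0.35 = 1942.5
V_total = 1307.2 + 1942.5 = 3249.7 mm^3


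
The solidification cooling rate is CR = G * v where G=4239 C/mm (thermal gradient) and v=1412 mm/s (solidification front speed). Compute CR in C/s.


CR = 4239 * 1412 = 5985468 C/s


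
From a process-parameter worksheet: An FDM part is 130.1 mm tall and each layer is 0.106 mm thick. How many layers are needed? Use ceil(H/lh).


Layers = ceil(130.1/0.106) = 1228


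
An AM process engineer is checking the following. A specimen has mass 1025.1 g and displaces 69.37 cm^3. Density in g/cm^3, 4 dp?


rho = 1025.1 / 69.37 = 14.7773 g/cm^3


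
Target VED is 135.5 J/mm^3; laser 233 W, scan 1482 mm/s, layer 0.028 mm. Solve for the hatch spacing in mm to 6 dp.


h = 233 / (135.5*1482*0.028) = 0.041439 mm


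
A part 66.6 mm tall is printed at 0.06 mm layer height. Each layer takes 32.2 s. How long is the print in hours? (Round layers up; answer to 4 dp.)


Layers = ceil(66.6/0.06) = 1110
t = 1110 * 32.2 / 3600 = 9.9283 hrs


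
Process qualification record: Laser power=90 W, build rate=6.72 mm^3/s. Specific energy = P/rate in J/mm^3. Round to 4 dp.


SE = 90 / 6.72 = 13.3929 J/mm^3


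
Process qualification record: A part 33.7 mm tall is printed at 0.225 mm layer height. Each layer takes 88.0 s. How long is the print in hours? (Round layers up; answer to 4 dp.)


Layers = ceil(33.7/0.225) = 150
t = 150 * 88.0 / 3600 = 3.6667 hrs


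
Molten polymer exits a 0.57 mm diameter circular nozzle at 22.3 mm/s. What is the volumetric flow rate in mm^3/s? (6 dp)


A = pi*(0.57/2)^2 = 0.25517586 mm^2
Q = 0.25517586 * 22.3 = 5.690422 mm^3/s


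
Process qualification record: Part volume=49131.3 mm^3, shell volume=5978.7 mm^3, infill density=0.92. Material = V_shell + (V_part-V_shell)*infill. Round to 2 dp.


V_infill = (49131.3 - 5978.7) * 0.92 = 39700.39
V_total = 5978.7 + 39700.39 = 45679.09 mm^3


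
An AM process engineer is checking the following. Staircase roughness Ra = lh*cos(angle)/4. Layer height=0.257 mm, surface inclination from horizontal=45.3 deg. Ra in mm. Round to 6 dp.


Ra = 0.257 * cos(45.3) / 4 = 0.045193 mm


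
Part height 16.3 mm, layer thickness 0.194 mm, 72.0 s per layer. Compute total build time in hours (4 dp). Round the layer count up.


Layers = ceil(16.3/0.194) = 85
t = 85 * 72.0 / 3600 = 1.7 hrs


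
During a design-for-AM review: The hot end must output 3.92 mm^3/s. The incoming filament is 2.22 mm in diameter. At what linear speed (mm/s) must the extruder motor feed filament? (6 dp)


A = pi*(2.22/2)^2 = 3.870756
v = 3.92 / 3.870756 = 1.012722 mm/s


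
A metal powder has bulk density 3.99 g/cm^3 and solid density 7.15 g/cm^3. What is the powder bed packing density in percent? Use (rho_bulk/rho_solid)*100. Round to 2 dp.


Packing = (3.99/7.15)*100 = 55.8 %


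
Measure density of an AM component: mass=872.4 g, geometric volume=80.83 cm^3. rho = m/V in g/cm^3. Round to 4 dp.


rho = 872.4 / 80.83 = 10.793 g/cm^3


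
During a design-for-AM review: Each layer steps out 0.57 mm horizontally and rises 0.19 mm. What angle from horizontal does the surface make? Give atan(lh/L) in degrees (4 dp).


angle = atan(0.19/0.57) = 18.4349 degrees


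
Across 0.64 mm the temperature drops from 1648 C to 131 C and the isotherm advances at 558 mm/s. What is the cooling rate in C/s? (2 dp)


G = (1648-131)/0.64 = 2370.3125 C/mm
CR = 2370.3125 * 558 = 1322634.38 C/s


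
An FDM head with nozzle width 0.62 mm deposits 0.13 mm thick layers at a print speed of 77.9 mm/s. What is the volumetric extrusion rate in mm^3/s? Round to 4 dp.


Rate = 0.62 * 0.13 * 77.9 = 6.2787 mm^3/s


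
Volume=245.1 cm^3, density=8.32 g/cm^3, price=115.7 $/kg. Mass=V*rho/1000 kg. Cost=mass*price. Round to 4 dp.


Mass = 245.1*8.32/1000 = 2.039232 kg
Cost = 2.039232 * 115.7 = 235.9391 $


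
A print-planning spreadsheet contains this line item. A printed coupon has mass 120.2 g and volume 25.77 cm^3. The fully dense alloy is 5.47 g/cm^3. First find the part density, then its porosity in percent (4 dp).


rho_part = 120.2 / 25.77 = 4.66433838 g/cm^3
Porosity = (1 - 4.66433838/5.47)*100 = 14.7287 %


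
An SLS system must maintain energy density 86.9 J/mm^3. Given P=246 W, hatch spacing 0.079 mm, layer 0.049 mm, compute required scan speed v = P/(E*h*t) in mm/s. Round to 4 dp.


v = 246 / (86.9*0.079*0.049) = 731.2943 mm/s


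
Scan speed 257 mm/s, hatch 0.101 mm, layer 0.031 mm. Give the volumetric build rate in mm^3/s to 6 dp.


Rate = 257 * 0.101 * 0.031 = 0.804667 mm^3/s


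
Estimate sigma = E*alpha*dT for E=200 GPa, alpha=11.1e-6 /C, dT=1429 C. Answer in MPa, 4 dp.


sigma = 200*1000 * 11.1e-6 * 1429 = 3172.38 MPa


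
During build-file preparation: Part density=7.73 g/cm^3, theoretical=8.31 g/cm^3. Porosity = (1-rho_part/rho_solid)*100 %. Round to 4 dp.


Porosity = (1-7.73/8.31)*100 = 6.9795 %


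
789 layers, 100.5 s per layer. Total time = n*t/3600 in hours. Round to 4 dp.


t = 789 * 100.5 / 3600 = 22.0263 hrs


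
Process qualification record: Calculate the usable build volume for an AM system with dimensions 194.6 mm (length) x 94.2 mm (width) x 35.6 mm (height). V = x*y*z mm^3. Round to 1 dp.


V = 194.6 * 94.2 * 35.6 = 652595.0 mm^3


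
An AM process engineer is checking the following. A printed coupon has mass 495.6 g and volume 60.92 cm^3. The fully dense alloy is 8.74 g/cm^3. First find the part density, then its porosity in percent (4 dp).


rho_part = 495.6 / 60.92 = 8.13525936 g/cm^3
Porosity = (1 - 8.13525936/8.74)*100 = 6.9192 %


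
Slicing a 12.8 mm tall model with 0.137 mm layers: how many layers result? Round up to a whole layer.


Layers = ceil(12.8/0.137) = 94


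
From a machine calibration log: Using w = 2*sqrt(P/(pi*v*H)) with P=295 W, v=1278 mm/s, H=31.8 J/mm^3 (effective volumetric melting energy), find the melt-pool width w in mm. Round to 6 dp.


w = 2*sqrt(295/(pi*1278*31.8)) = 0.096136 mm


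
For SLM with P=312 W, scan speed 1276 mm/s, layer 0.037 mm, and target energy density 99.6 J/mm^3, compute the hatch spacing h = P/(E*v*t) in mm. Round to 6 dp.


h = 312 / (99.6*1276*0.037) = 0.06635 mm


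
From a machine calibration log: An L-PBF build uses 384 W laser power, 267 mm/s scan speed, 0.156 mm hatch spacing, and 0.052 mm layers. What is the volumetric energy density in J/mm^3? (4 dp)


E = 384 / (267*0.156*0.052) = 177.2932 J/mm^3


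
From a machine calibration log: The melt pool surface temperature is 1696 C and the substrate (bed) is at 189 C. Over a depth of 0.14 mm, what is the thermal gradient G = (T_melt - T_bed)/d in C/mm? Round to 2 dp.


G = (1696-189)/0.14 = 10764.29 C/mm


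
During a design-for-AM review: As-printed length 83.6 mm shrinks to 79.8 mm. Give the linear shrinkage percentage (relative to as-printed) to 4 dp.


Shrinkage = ((83.6-79.8)/83.6)*100 = 4.5455 %


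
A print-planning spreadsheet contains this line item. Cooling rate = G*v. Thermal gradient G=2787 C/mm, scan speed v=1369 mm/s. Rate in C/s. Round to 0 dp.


CR = 2787 * 1369 = 3815403 C/s


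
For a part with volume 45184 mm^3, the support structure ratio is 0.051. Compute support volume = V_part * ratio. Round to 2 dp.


V_support = 45184 * 0.051 = 2304.38 mm^3


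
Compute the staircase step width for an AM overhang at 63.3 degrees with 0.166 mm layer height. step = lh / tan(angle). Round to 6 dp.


step = 0.166 / tan(63.3) = 0.083489 mm


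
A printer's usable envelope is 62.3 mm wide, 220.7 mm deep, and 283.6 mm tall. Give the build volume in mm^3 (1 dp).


V = 62.3 * 220.7 * 283.6 = 3899389.4 mm^3


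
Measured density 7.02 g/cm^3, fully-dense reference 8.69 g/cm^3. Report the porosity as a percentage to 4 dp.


Porosity = (1-7.02/8.69)*100 = 19.2175 %


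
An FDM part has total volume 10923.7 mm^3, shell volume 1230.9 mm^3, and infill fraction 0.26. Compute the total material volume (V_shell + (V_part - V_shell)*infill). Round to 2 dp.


V_infill = (10923.7 - 1230.9) * 0.26 = 2520.13
V_total = 1230.9 + 2520.13 = 3751.03 mm^3


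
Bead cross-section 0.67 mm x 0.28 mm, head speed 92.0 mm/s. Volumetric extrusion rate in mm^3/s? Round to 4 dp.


Rate = 0.67 * 0.28 * 92.0 = 17.2592 mm^3/s


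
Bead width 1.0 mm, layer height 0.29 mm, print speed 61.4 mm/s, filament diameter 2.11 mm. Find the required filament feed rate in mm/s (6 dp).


Q = 1.0 * 0.29 * 61.4 = 17.806 mm^3/s
A_fil = pi*(2.11/2)^2 = 3.49667116 mm^2
v_feed = 17.806 / 3.49667116 = 5.092272 mm/s


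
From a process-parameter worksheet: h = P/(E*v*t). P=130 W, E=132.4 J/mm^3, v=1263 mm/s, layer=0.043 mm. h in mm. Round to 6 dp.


h = 130 / (132.4*1263*0.043) = 0.018079 mm


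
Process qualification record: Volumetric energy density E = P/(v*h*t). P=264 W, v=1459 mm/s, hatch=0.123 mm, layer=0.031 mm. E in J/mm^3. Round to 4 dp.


E = 264 / (1459*0.123*0.031) = 47.455 J/mm^3
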